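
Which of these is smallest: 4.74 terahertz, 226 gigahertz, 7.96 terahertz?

4.74 terahertz = 4740000000000 hertz
226 gigahertz = 226000000000 hertz
7.96 terahertz = 7960000000000 hertz

226 gigahertz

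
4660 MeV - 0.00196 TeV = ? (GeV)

In GeV:
  4660 MeV = 4660 × 10⁻³ GeV = 4.66
  0.00196 TeV = 0.00196 × 10³ GeV = 1.96
Difference: 4.66 - 1.96 = 2.7

2.7 GeV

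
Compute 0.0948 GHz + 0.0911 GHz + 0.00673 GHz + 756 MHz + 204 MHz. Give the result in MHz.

1152.63 MHz

In MHz:
  0.0948 GHz = 0.0948e3 MHz = 94.8
  0.0911 GHz = 0.0911e3 MHz = 91.1
  0.00673 GHz = 0.00673e3 MHz = 6.73
  756 MHz → 756
  204 MHz → 204
Sum: 94.8 + 91.1 + 6.73 + 756 + 204 = 1152.63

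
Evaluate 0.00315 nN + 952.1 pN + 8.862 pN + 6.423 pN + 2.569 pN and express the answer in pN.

973.104 pN

In pN:
  0.00315 nN = 0.00315 × 10³ pN = 3.15
  952.1 pN → 952.1
  8.862 pN → 8.862
  6.423 pN → 6.423
  2.569 pN → 2.569
Sum: 3.15 + 952.1 + 8.862 + 6.423 + 2.569 = 973.104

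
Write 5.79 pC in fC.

5790 fC

pico = 10⁻¹², femto = 10⁻¹⁵; factor is 10³.
5.79 × 10³ = 5790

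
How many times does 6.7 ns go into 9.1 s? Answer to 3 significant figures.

(9.1) / (6.7 × 10^-9) = 1.358 × 10^9

1360000000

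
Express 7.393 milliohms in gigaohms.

0.000000000007393 gigaohms

milli = 10^-3, giga = 10^9; factor is 10^-12.
7.393 × 10^-12 = 0.000000000007393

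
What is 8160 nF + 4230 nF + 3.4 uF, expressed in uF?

In uF:
  8160 nF = 8160 × 10⁻³ uF = 8.16
  4230 nF = 4230 × 10⁻³ uF = 4.23
  3.4 uF → 3.4
Sum: 8.16 + 4.23 + 3.4 = 15.79

15.79 uF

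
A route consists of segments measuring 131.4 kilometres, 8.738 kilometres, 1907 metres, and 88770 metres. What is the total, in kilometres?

230.815 kilometres

In kilometres:
  131.4 kilometres → 131.4
  8.738 kilometres → 8.738
  1907 metres = 1907 × 10^-3 kilometres = 1.907
  88770 metres = 88770 × 10^-3 kilometres = 88.77
Sum: 131.4 + 8.738 + 1.907 + 88.77 = 230.815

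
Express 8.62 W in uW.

8620000 uW

(no prefix) = 1e0, micro = 1e-6; factor is 1e6.
8.62 × 1e6 = 8620000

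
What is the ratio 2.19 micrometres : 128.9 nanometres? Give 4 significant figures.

16.99

(2.19e-6) / (128.9e-9) = 0.01699e3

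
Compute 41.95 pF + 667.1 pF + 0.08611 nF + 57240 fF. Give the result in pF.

852.4 pF

In pF:
  41.95 pF → 41.95
  667.1 pF → 667.1
  0.08611 nF = 0.08611 × 10^3 pF = 86.11
  57240 fF = 57240 × 10^-3 pF = 57.24
Sum: 41.95 + 667.1 + 86.11 + 57.24 = 852.4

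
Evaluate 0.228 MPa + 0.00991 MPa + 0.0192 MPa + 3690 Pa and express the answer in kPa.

In kPa:
  0.228 MPa = 0.228e3 kPa = 228
  0.00991 MPa = 0.00991e3 kPa = 9.91
  0.0192 MPa = 0.0192e3 kPa = 19.2
  3690 Pa = 3690e-3 kPa = 3.69
Sum: 228 + 9.91 + 19.2 + 3.69 = 260.8

260.8 kPa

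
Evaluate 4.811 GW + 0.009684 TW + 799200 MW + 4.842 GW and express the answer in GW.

In GW:
  4.811 GW → 4.811
  0.009684 TW = 0.009684 × 10^3 GW = 9.684
  799200 MW = 799200 × 10^-3 GW = 799.2
  4.842 GW → 4.842
Sum: 4.811 + 9.684 + 799.2 + 4.842 = 818.537

818.537 GW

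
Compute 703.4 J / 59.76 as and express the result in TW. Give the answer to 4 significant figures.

11770000 TW

(703.4) / (59.76e-18) = 11.7704e18 W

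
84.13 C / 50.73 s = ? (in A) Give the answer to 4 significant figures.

1.658 A

(84.13) / (50.73) = 1.65839 A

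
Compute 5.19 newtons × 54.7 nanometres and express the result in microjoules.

5.19 × 54.7 × 10⁻⁹ = 283.893 × 10⁻⁹ J

0.283893 microjoules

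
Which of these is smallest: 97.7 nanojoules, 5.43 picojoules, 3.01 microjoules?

97.7 nanojoules = 0.0000000977 joules
5.43 picojoules = 0.00000000000543 joules
3.01 microjoules = 0.00000301 joules

5.43 picojoules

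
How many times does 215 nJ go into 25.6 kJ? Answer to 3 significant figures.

119000000000

(25.6 × 10³) / (215 × 10⁻⁹) = 0.1191 × 10¹²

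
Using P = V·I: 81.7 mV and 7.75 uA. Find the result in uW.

0.633175 uW

81.7 × 10⁻³ × 7.75 × 10⁻⁶ = 633.175 × 10⁻⁹ W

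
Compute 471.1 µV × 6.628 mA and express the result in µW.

3.1224508 µW

471.1 × 10^-6 × 6.628 × 10^-3 = 3122.4508 × 10^-9 W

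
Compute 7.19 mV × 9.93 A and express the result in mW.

71.3967 mW

7.19 × 10^-3 × 9.93 = 71.3967 × 10^-3 W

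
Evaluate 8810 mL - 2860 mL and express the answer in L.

In L:
  8810 mL = 8810e-3 L = 8.81
  2860 mL = 2860e-3 L = 2.86
Difference: 8.81 - 2.86 = 5.95

5.95 L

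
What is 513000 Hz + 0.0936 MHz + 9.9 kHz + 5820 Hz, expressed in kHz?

622.32 kHz

In kHz:
  513000 Hz = 513000e-3 kHz = 513
  0.0936 MHz = 0.0936e3 kHz = 93.6
  9.9 kHz → 9.9
  5820 Hz = 5820e-3 kHz = 5.82
Sum: 513 + 93.6 + 9.9 + 5.82 = 622.32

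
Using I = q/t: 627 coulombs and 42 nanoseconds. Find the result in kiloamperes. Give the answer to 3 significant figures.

14900000 kiloamperes

(627) / (42 × 10⁻⁹) = 14.929 × 10⁹ A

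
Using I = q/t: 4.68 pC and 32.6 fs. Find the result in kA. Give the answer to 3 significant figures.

(4.68 × 10^-12) / (32.6 × 10^-15) = 0.14356 × 10^3 A

0.144 kA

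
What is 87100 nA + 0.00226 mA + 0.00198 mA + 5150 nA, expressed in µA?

96.49 µA

In µA:
  87100 nA = 87100 × 10^-3 µA = 87.1
  0.00226 mA = 0.00226 × 10^3 µA = 2.26
  0.00198 mA = 0.00198 × 10^3 µA = 1.98
  5150 nA = 5150 × 10^-3 µA = 5.15
Sum: 87.1 + 2.26 + 1.98 + 5.15 = 96.49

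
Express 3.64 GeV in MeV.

giga = 10^9, mega = 10^6; factor is 10^3.
3.64 × 10^3 = 3640

3640 MeV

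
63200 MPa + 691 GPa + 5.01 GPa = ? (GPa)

759.21 GPa

In GPa:
  63200 MPa = 63200 × 10⁻³ GPa = 63.2
  691 GPa → 691
  5.01 GPa → 5.01
Sum: 63.2 + 691 + 5.01 = 759.21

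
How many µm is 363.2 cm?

centi = 10^-2, micro = 10^-6; factor is 10^4.
363.2 × 10^4 = 3632000

3632000 µm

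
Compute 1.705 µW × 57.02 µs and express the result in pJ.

97.2191 pJ

1.705 × 10^-6 × 57.02 × 10^-6 = 97.2191 × 10^-12 J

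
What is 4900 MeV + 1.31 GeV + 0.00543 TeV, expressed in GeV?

11.64 GeV

In GeV:
  4900 MeV = 4900e-3 GeV = 4.9
  1.31 GeV → 1.31
  0.00543 TeV = 0.00543e3 GeV = 5.43
Sum: 4.9 + 1.31 + 5.43 = 11.64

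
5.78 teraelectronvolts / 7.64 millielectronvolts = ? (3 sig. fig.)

757000000000000

(5.78 × 10¹²) / (7.64 × 10⁻³) = 0.7565 × 10¹⁵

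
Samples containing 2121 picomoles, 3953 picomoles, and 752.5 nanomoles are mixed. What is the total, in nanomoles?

758.574 nanomoles

In nanomoles:
  2121 picomoles = 2121 × 10⁻³ nanomoles = 2.121
  3953 picomoles = 3953 × 10⁻³ nanomoles = 3.953
  752.5 nanomoles → 752.5
Sum: 2.121 + 3.953 + 752.5 = 758.574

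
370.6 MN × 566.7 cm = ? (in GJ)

2.1001902 GJ

370.6 × 10^6 × 566.7 × 10^-2 = 210019.02 × 10^4 J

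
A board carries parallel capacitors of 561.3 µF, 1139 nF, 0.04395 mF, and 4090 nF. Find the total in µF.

In µF:
  561.3 µF → 561.3
  1139 nF = 1139 × 10^-3 µF = 1.139
  0.04395 mF = 0.04395 × 10^3 µF = 43.95
  4090 nF = 4090 × 10^-3 µF = 4.09
Sum: 561.3 + 1.139 + 43.95 + 4.09 = 610.479

610.479 µF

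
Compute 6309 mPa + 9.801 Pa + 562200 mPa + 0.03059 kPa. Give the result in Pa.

608.9 Pa

In Pa:
  6309 mPa = 6309e-3 Pa = 6.309
  9.801 Pa → 9.801
  562200 mPa = 562200e-3 Pa = 562.2
  0.03059 kPa = 0.03059e3 Pa = 30.59
Sum: 6.309 + 9.801 + 562.2 + 30.59 = 608.9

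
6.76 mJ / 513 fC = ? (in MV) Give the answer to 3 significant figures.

(6.76 × 10⁻³) / (513 × 10⁻¹⁵) = 0.013177 × 10¹² V

13200 MV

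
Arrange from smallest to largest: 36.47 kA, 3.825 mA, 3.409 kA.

3.825 mA < 3.409 kA < 36.47 kA

36.47 kA = 36470 A
3.825 mA = 0.003825 A
3.409 kA = 3409 A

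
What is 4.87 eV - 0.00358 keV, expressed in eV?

In eV:
  4.87 eV → 4.87
  0.00358 keV = 0.00358 × 10³ eV = 3.58
Difference: 4.87 - 3.58 = 1.29

1.29 eV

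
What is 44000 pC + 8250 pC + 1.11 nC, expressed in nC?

In nC:
  44000 pC = 44000e-3 nC = 44
  8250 pC = 8250e-3 nC = 8.25
  1.11 nC → 1.11
Sum: 44 + 8.25 + 1.11 = 53.36

53.36 nC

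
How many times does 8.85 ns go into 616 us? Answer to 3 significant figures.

(616e-6) / (8.85e-9) = 69.6e3

69600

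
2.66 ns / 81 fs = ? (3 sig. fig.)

(2.66 × 10⁻⁹) / (81 × 10⁻¹⁵) = 0.03284 × 10⁶

32800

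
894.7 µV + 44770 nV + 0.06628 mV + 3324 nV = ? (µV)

In µV:
  894.7 µV → 894.7
  44770 nV = 44770 × 10^-3 µV = 44.77
  0.06628 mV = 0.06628 × 10^3 µV = 66.28
  3324 nV = 3324 × 10^-3 µV = 3.324
Sum: 894.7 + 44.77 + 66.28 + 3.324 = 1009.074

1009.074 µV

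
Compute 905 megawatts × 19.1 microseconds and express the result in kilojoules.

905e6 × 19.1e-6 = 17285.5 J

17.2855 kilojoules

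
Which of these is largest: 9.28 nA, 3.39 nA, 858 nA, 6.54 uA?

6.54 uA

9.28 nA = 0.00000000928 A
3.39 nA = 0.00000000339 A
858 nA = 0.000000858 A
6.54 uA = 0.00000654 A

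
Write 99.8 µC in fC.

99800000000 fC

micro = 10^-6, femto = 10^-15; factor is 10^9.
99.8 × 10^9 = 99800000000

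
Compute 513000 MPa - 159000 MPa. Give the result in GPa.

In GPa:
  513000 MPa = 513000e-3 GPa = 513
  159000 MPa = 159000e-3 GPa = 159
Difference: 513 - 159 = 354

354 GPa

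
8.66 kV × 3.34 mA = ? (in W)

28.9244 W

8.66 × 10³ × 3.34 × 10⁻³ = 28.9244 W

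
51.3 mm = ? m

0.0513 m

milli = 10^-3, (no prefix) = 10^0; factor is 10^-3.
51.3 × 10^-3 = 0.0513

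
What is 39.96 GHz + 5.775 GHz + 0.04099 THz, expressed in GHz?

86.725 GHz

In GHz:
  39.96 GHz → 39.96
  5.775 GHz → 5.775
  0.04099 THz = 0.04099 × 10^3 GHz = 40.99
Sum: 39.96 + 5.775 + 40.99 = 86.725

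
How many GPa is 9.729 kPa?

0.000009729 GPa

kilo = 10^3, giga = 10^9; factor is 10^-6.
9.729 × 10^-6 = 0.000009729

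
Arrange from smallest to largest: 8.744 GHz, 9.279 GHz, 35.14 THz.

8.744 GHz = 8744000000 Hz
9.279 GHz = 9279000000 Hz
35.14 THz = 35140000000000 Hz

8.744 GHz < 9.279 GHz < 35.14 THz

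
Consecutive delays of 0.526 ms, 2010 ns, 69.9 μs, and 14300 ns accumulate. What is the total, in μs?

612.21 μs

In μs:
  0.526 ms = 0.526 × 10³ μs = 526
  2010 ns = 2010 × 10⁻³ μs = 2.01
  69.9 μs → 69.9
  14300 ns = 14300 × 10⁻³ μs = 14.3
Sum: 526 + 2.01 + 69.9 + 14.3 = 612.21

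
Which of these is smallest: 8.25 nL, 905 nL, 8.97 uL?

8.25 nL

8.25 nL = 0.00000000825 L
905 nL = 0.000000905 L
8.97 uL = 0.00000897 L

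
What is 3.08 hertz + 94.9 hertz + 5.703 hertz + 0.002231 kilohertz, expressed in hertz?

In hertz:
  3.08 hertz → 3.08
  94.9 hertz → 94.9
  5.703 hertz → 5.703
  0.002231 kilohertz = 0.002231 × 10³ hertz = 2.231
Sum: 3.08 + 94.9 + 5.703 + 2.231 = 105.914

105.914 hertz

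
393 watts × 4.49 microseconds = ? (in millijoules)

1.76457 millijoules

393 × 4.49 × 10^-6 = 1764.57 × 10^-6 J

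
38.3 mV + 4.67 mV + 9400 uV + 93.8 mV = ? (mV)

146.17 mV

In mV:
  38.3 mV → 38.3
  4.67 mV → 4.67
  9400 uV = 9400 × 10⁻³ mV = 9.4
  93.8 mV → 93.8
Sum: 38.3 + 4.67 + 9.4 + 93.8 = 146.17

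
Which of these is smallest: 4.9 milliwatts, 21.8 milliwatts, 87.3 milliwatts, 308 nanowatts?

308 nanowatts

4.9 milliwatts = 0.0049 watts
21.8 milliwatts = 0.0218 watts
87.3 milliwatts = 0.0873 watts
308 nanowatts = 0.000000308 watts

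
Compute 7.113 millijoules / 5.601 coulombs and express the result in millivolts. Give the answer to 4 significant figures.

(7.113 × 10⁻³) / (5.601) = 1.26995 × 10⁻³ V

1.270 millivolts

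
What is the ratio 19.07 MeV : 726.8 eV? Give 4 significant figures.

(19.07e6) / (726.8) = 0.026238e6

26240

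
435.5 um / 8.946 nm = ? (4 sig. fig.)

(435.5 × 10^-6) / (8.946 × 10^-9) = 48.681 × 10^3

48680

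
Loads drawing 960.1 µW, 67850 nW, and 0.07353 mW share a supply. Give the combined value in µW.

In µW:
  960.1 µW → 960.1
  67850 nW = 67850 × 10^-3 µW = 67.85
  0.07353 mW = 0.07353 × 10^3 µW = 73.53
Sum: 960.1 + 67.85 + 73.53 = 1101.48

1101.48 µW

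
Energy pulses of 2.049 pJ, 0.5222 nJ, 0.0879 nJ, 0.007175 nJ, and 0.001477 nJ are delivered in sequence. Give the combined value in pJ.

620.801 pJ

In pJ:
  2.049 pJ → 2.049
  0.5222 nJ = 0.5222 × 10^3 pJ = 522.2
  0.0879 nJ = 0.0879 × 10^3 pJ = 87.9
  0.007175 nJ = 0.007175 × 10^3 pJ = 7.175
  0.001477 nJ = 0.001477 × 10^3 pJ = 1.477
Sum: 2.049 + 522.2 + 87.9 + 7.175 + 1.477 = 620.801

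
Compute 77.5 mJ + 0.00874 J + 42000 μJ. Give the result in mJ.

128.24 mJ

In mJ:
  77.5 mJ → 77.5
  0.00874 J = 0.00874e3 mJ = 8.74
  42000 μJ = 42000e-3 mJ = 42
Sum: 77.5 + 8.74 + 42 = 128.24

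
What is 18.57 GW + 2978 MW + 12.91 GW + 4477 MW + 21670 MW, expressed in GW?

60.605 GW

In GW:
  18.57 GW → 18.57
  2978 MW = 2978 × 10^-3 GW = 2.978
  12.91 GW → 12.91
  4477 MW = 4477 × 10^-3 GW = 4.477
  21670 MW = 21670 × 10^-3 GW = 21.67
Sum: 18.57 + 2.978 + 12.91 + 4.477 + 21.67 = 60.605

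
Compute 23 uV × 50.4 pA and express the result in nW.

23 × 10⁻⁶ × 50.4 × 10⁻¹² = 1159.2 × 10⁻¹⁸ W

0.0000011592 nW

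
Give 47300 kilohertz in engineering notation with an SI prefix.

47.3 megahertz

= 47.3 × 10^6 hertz; 10^6 is mega.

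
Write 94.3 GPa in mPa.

giga = 10^9, milli = 10^-3; factor is 10^12.
94.3 × 10^12 = 94300000000000

94300000000000 mPa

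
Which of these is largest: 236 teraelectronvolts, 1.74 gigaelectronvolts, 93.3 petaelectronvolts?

236 teraelectronvolts = 236000000000000 electronvolts
1.74 gigaelectronvolts = 1740000000 electronvolts
93.3 petaelectronvolts = 93300000000000000 electronvolts

93.3 petaelectronvolts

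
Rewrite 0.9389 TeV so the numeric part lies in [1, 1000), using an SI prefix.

= 938.9e9 eV; 1e9 is giga.

938.9 GeV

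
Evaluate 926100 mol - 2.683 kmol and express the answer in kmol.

In kmol:
  926100 mol = 926100 × 10⁻³ kmol = 926.1
  2.683 kmol → 2.683
Difference: 926.1 - 2.683 = 923.417

923.417 kmol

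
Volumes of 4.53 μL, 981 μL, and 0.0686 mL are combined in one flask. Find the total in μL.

In μL:
  4.53 μL → 4.53
  981 μL → 981
  0.0686 mL = 0.0686 × 10^3 μL = 68.6
Sum: 4.53 + 981 + 68.6 = 1054.13

1054.13 μL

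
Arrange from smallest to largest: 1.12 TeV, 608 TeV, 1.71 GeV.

1.12 TeV = 1120000000000 eV
608 TeV = 608000000000000 eV
1.71 GeV = 1710000000 eV

1.71 GeV < 1.12 TeV < 608 TeV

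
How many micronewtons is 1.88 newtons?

1880000 micronewtons

(no prefix) = 1e0, micro = 1e-6; factor is 1e6.
1.88 × 1e6 = 1880000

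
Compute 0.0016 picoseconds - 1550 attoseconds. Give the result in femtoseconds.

0.05 femtoseconds

In femtoseconds:
  0.0016 picoseconds = 0.0016 × 10³ femtoseconds = 1.6
  1550 attoseconds = 1550 × 10⁻³ femtoseconds = 1.55
Difference: 1.6 - 1.55 = 0.05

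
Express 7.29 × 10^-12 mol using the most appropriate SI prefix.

= 7.29 × 10^-12 mol; 10^-12 is pico.

7.29 pmol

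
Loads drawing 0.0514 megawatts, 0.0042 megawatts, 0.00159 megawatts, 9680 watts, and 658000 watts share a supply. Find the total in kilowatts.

724.87 kilowatts

In kilowatts:
  0.0514 megawatts = 0.0514 × 10³ kilowatts = 51.4
  0.0042 megawatts = 0.0042 × 10³ kilowatts = 4.2
  0.00159 megawatts = 0.00159 × 10³ kilowatts = 1.59
  9680 watts = 9680 × 10⁻³ kilowatts = 9.68
  658000 watts = 658000 × 10⁻³ kilowatts = 658
Sum: 51.4 + 4.2 + 1.59 + 9.68 + 658 = 724.87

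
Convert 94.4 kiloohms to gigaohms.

kilo = 10³, giga = 10⁹; factor is 10⁻⁶.
94.4 × 10⁻⁶ = 0.0000944

0.0000944 gigaohms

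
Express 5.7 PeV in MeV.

5700000000 MeV

peta = 10¹⁵, mega = 10⁶; factor is 10⁹.
5.7 × 10⁹ = 5700000000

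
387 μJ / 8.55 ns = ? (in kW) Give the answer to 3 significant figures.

(387 × 10^-6) / (8.55 × 10^-9) = 45.263 × 10^3 W

45.3 kW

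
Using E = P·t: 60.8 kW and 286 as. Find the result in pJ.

17.3888 pJ

60.8 × 10^3 × 286 × 10^-18 = 17388.8 × 10^-15 J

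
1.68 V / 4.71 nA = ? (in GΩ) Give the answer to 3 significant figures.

(1.68) / (4.71e-9) = 0.35669e9 Ω

0.357 GΩ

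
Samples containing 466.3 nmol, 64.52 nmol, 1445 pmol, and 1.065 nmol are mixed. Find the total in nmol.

In nmol:
  466.3 nmol → 466.3
  64.52 nmol → 64.52
  1445 pmol = 1445 × 10^-3 nmol = 1.445
  1.065 nmol → 1.065
Sum: 466.3 + 64.52 + 1.445 + 1.065 = 533.33

533.33 nmol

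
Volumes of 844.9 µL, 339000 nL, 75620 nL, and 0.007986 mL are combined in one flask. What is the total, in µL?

1267.506 µL

In µL:
  844.9 µL → 844.9
  339000 nL = 339000 × 10^-3 µL = 339
  75620 nL = 75620 × 10^-3 µL = 75.62
  0.007986 mL = 0.007986 × 10^3 µL = 7.986
Sum: 844.9 + 339 + 75.62 + 7.986 = 1267.506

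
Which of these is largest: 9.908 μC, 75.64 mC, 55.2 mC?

9.908 μC = 0.000009908 C
75.64 mC = 0.07564 C
55.2 mC = 0.0552 C

75.64 mC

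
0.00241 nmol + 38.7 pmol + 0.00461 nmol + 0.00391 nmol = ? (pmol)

49.63 pmol

In pmol:
  0.00241 nmol = 0.00241 × 10^3 pmol = 2.41
  38.7 pmol → 38.7
  0.00461 nmol = 0.00461 × 10^3 pmol = 4.61
  0.00391 nmol = 0.00391 × 10^3 pmol = 3.91
Sum: 2.41 + 38.7 + 4.61 + 3.91 = 49.63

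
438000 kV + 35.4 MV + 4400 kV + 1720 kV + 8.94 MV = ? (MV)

In MV:
  438000 kV = 438000 × 10⁻³ MV = 438
  35.4 MV → 35.4
  4400 kV = 4400 × 10⁻³ MV = 4.4
  1720 kV = 1720 × 10⁻³ MV = 1.72
  8.94 MV → 8.94
Sum: 438 + 35.4 + 4.4 + 1.72 + 8.94 = 488.46

488.46 MV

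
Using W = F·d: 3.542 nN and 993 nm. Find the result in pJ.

3.542 × 10⁻⁹ × 993 × 10⁻⁹ = 3517.206 × 10⁻¹⁸ J

0.003517206 pJ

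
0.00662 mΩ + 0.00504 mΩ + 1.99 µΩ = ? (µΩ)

In µΩ:
  0.00662 mΩ = 0.00662 × 10³ µΩ = 6.62
  0.00504 mΩ = 0.00504 × 10³ µΩ = 5.04
  1.99 µΩ → 1.99
Sum: 6.62 + 5.04 + 1.99 = 13.65

13.65 µΩ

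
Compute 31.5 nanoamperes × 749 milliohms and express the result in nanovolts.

31.5 × 10⁻⁹ × 749 × 10⁻³ = 23593.5 × 10⁻¹² V

23.5935 nanovolts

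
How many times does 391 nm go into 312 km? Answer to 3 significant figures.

798000000000

(312e3) / (391e-9) = 0.798e12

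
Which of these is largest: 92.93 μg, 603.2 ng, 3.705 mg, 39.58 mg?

92.93 μg = 0.00009293 g
603.2 ng = 0.0000006032 g
3.705 mg = 0.003705 g
39.58 mg = 0.03958 g

39.58 mg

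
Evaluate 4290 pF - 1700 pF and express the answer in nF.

2.59 nF

In nF:
  4290 pF = 4290 × 10⁻³ nF = 4.29
  1700 pF = 1700 × 10⁻³ nF = 1.7
Difference: 4.29 - 1.7 = 2.59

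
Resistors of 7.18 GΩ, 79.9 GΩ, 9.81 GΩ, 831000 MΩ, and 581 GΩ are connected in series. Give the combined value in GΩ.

In GΩ:
  7.18 GΩ → 7.18
  79.9 GΩ → 79.9
  9.81 GΩ → 9.81
  831000 MΩ = 831000 × 10⁻³ GΩ = 831
  581 GΩ → 581
Sum: 7.18 + 79.9 + 9.81 + 831 + 581 = 1508.89

1508.89 GΩ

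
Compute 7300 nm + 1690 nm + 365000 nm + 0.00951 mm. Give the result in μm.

In μm:
  7300 nm = 7300 × 10^-3 μm = 7.3
  1690 nm = 1690 × 10^-3 μm = 1.69
  365000 nm = 365000 × 10^-3 μm = 365
  0.00951 mm = 0.00951 × 10^3 μm = 9.51
Sum: 7.3 + 1.69 + 365 + 9.51 = 383.5

383.5 μm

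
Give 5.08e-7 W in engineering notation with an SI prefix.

= 508e-9 W; 1e-9 is nano.

508 nW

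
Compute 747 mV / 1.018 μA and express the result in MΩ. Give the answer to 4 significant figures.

0.7338 MΩ

(747 × 10^-3) / (1.018 × 10^-6) = 733.792 × 10^3 Ω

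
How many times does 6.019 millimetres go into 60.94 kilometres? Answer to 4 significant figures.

10120000

(60.94 × 10^3) / (6.019 × 10^-3) = 10.125 × 10^6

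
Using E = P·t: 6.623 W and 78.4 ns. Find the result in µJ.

6.623 × 78.4 × 10⁻⁹ = 519.2432 × 10⁻⁹ J

0.5192432 µJ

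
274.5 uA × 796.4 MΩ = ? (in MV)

0.2186118 MV

274.5 × 10^-6 × 796.4 × 10^6 = 218611.8 V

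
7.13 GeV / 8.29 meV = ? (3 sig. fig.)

(7.13 × 10^9) / (8.29 × 10^-3) = 0.8601 × 10^12

860000000000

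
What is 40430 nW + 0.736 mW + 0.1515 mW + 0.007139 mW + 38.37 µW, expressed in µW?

In µW:
  40430 nW = 40430 × 10^-3 µW = 40.43
  0.736 mW = 0.736 × 10^3 µW = 736
  0.1515 mW = 0.1515 × 10^3 µW = 151.5
  0.007139 mW = 0.007139 × 10^3 µW = 7.139
  38.37 µW → 38.37
Sum: 40.43 + 736 + 151.5 + 7.139 + 38.37 = 973.439

973.439 µW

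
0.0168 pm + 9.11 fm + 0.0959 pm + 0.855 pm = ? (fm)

976.81 fm

In fm:
  0.0168 pm = 0.0168 × 10³ fm = 16.8
  9.11 fm → 9.11
  0.0959 pm = 0.0959 × 10³ fm = 95.9
  0.855 pm = 0.855 × 10³ fm = 855
Sum: 16.8 + 9.11 + 95.9 + 855 = 976.81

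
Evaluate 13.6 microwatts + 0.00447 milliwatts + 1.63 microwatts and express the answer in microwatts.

19.7 microwatts

In microwatts:
  13.6 microwatts → 13.6
  0.00447 milliwatts = 0.00447 × 10³ microwatts = 4.47
  1.63 microwatts → 1.63
Sum: 13.6 + 4.47 + 1.63 = 19.7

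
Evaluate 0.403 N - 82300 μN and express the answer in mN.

320.7 mN

In mN:
  0.403 N = 0.403e3 mN = 403
  82300 μN = 82300e-3 mN = 82.3
Difference: 403 - 82.3 = 320.7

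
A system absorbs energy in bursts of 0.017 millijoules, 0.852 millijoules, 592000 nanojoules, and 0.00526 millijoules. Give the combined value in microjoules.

1466.26 microjoules

In microjoules:
  0.017 millijoules = 0.017e3 microjoules = 17
  0.852 millijoules = 0.852e3 microjoules = 852
  592000 nanojoules = 592000e-3 microjoules = 592
  0.00526 millijoules = 0.00526e3 microjoules = 5.26
Sum: 17 + 852 + 592 + 5.26 = 1466.26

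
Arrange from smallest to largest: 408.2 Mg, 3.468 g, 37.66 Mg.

408.2 Mg = 408200000 g
3.468 g = 3.468 g
37.66 Mg = 37660000 g

3.468 g < 37.66 Mg < 408.2 Mg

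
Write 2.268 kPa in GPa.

kilo = 10³, giga = 10⁹; factor is 10⁻⁶.
2.268 × 10⁻⁶ = 0.000002268

0.000002268 GPa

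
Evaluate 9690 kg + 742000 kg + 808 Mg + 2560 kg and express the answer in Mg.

In Mg:
  9690 kg = 9690e-3 Mg = 9.69
  742000 kg = 742000e-3 Mg = 742
  808 Mg → 808
  2560 kg = 2560e-3 Mg = 2.56
Sum: 9.69 + 742 + 808 + 2.56 = 1562.25

1562.25 Mg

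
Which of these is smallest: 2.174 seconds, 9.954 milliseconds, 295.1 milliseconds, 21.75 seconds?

2.174 seconds = 2.174 seconds
9.954 milliseconds = 0.009954 seconds
295.1 milliseconds = 0.2951 seconds
21.75 seconds = 21.75 seconds

9.954 milliseconds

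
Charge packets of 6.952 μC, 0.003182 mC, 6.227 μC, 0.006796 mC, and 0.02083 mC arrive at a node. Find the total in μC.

In μC:
  6.952 μC → 6.952
  0.003182 mC = 0.003182 × 10^3 μC = 3.182
  6.227 μC → 6.227
  0.006796 mC = 0.006796 × 10^3 μC = 6.796
  0.02083 mC = 0.02083 × 10^3 μC = 20.83
Sum: 6.952 + 3.182 + 6.227 + 6.796 + 20.83 = 43.987

43.987 μC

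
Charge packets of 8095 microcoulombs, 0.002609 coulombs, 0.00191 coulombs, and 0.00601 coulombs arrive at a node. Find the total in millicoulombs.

18.624 millicoulombs

In millicoulombs:
  8095 microcoulombs = 8095 × 10⁻³ millicoulombs = 8.095
  0.002609 coulombs = 0.002609 × 10³ millicoulombs = 2.609
  0.00191 coulombs = 0.00191 × 10³ millicoulombs = 1.91
  0.00601 coulombs = 0.00601 × 10³ millicoulombs = 6.01
Sum: 8.095 + 2.609 + 1.91 + 6.01 = 18.624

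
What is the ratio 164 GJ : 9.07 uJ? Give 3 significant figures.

18100000000000000

(164 × 10⁹) / (9.07 × 10⁻⁶) = 18.08 × 10¹⁵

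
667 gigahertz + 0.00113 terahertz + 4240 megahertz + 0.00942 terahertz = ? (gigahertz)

681.79 gigahertz

In gigahertz:
  667 gigahertz → 667
  0.00113 terahertz = 0.00113 × 10³ gigahertz = 1.13
  4240 megahertz = 4240 × 10⁻³ gigahertz = 4.24
  0.00942 terahertz = 0.00942 × 10³ gigahertz = 9.42
Sum: 667 + 1.13 + 4.24 + 9.42 = 681.79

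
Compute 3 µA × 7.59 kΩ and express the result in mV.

22.77 mV

3 × 10^-6 × 7.59 × 10^3 = 22.77 × 10^-3 V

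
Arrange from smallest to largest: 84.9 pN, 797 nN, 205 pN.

84.9 pN = 0.0000000000849 N
797 nN = 0.000000797 N
205 pN = 0.000000000205 N

84.9 pN < 205 pN < 797 nN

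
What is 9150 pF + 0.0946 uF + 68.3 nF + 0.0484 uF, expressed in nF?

220.45 nF

In nF:
  9150 pF = 9150 × 10^-3 nF = 9.15
  0.0946 uF = 0.0946 × 10^3 nF = 94.6
  68.3 nF → 68.3
  0.0484 uF = 0.0484 × 10^3 nF = 48.4
Sum: 9.15 + 94.6 + 68.3 + 48.4 = 220.45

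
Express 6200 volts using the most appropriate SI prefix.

= 6.2 × 10³ volts; 10³ is kilo.

6.2 kilovolts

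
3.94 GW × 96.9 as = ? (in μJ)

0.381786 μJ

3.94 × 10⁹ × 96.9 × 10⁻¹⁸ = 381.786 × 10⁻⁹ J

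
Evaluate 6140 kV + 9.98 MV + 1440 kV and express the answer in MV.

In MV:
  6140 kV = 6140 × 10^-3 MV = 6.14
  9.98 MV → 9.98
  1440 kV = 1440 × 10^-3 MV = 1.44
Sum: 6.14 + 9.98 + 1.44 = 17.56

17.56 MV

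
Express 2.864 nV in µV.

nano = 10^-9, micro = 10^-6; factor is 10^-3.
2.864 × 10^-3 = 0.002864

0.002864 µV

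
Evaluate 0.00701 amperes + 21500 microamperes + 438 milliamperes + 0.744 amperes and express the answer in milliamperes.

In milliamperes:
  0.00701 amperes = 0.00701 × 10³ milliamperes = 7.01
  21500 microamperes = 21500 × 10⁻³ milliamperes = 21.5
  438 milliamperes → 438
  0.744 amperes = 0.744 × 10³ milliamperes = 744
Sum: 7.01 + 21.5 + 438 + 744 = 1210.51

1210.51 milliamperes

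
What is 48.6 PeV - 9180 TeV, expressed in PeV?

In PeV:
  48.6 PeV → 48.6
  9180 TeV = 9180 × 10⁻³ PeV = 9.18
Difference: 48.6 - 9.18 = 39.42

39.42 PeV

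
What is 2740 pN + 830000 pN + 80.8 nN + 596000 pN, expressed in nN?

1509.54 nN

In nN:
  2740 pN = 2740 × 10⁻³ nN = 2.74
  830000 pN = 830000 × 10⁻³ nN = 830
  80.8 nN → 80.8
  596000 pN = 596000 × 10⁻³ nN = 596
Sum: 2.74 + 830 + 80.8 + 596 = 1509.54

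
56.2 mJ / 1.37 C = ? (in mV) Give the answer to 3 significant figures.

41.0 mV

(56.2 × 10^-3) / (1.37) = 41.022 × 10^-3 V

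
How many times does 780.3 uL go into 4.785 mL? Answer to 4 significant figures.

(4.785 × 10^-3) / (780.3 × 10^-6) = 0.0061323 × 10^3

6.132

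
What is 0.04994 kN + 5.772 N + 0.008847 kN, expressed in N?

In N:
  0.04994 kN = 0.04994 × 10^3 N = 49.94
  5.772 N → 5.772
  0.008847 kN = 0.008847 × 10^3 N = 8.847
Sum: 49.94 + 5.772 + 8.847 = 64.559

64.559 N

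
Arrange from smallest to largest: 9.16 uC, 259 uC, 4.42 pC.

9.16 uC = 0.00000916 C
259 uC = 0.000259 C
4.42 pC = 0.00000000000442 C

4.42 pC < 9.16 uC < 259 uC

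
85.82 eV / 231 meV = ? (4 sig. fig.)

371.5

(85.82) / (231e-3) = 0.37152e3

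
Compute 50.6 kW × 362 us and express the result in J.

50.6 × 10^3 × 362 × 10^-6 = 18317.2 × 10^-3 J

18.3172 J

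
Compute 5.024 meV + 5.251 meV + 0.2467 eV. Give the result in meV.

256.975 meV

In meV:
  5.024 meV → 5.024
  5.251 meV → 5.251
  0.2467 eV = 0.2467 × 10^3 meV = 246.7
Sum: 5.024 + 5.251 + 246.7 = 256.975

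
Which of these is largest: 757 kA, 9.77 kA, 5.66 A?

757 kA

757 kA = 757000 A
9.77 kA = 9770 A
5.66 A = 5.66 A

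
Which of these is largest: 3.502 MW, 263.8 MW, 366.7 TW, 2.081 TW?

3.502 MW = 3502000 W
263.8 MW = 263800000 W
366.7 TW = 366700000000000 W
2.081 TW = 2081000000000 W

366.7 TW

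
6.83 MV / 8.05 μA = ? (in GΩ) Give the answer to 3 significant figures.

848 GΩ

(6.83 × 10⁶) / (8.05 × 10⁻⁶) = 0.84845 × 10¹² Ω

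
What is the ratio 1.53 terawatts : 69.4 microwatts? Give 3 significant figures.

(1.53e12) / (69.4e-6) = 0.02205e18

22000000000000000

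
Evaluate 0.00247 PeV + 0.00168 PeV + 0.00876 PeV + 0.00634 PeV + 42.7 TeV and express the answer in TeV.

61.95 TeV

In TeV:
  0.00247 PeV = 0.00247e3 TeV = 2.47
  0.00168 PeV = 0.00168e3 TeV = 1.68
  0.00876 PeV = 0.00876e3 TeV = 8.76
  0.00634 PeV = 0.00634e3 TeV = 6.34
  42.7 TeV → 42.7
Sum: 2.47 + 1.68 + 8.76 + 6.34 + 42.7 = 61.95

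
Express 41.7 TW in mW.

tera = 10¹², milli = 10⁻³; factor is 10¹⁵.
41.7 × 10¹⁵ = 41700000000000000

41700000000000000 mW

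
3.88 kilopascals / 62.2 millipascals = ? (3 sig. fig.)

62400

(3.88e3) / (62.2e-3) = 0.06238e6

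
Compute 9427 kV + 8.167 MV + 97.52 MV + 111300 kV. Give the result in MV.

226.414 MV

In MV:
  9427 kV = 9427e-3 MV = 9.427
  8.167 MV → 8.167
  97.52 MV → 97.52
  111300 kV = 111300e-3 MV = 111.3
Sum: 9.427 + 8.167 + 97.52 + 111.3 = 226.414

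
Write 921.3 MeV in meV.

mega = 10⁶, milli = 10⁻³; factor is 10⁹.
921.3 × 10⁹ = 921300000000

921300000000 meV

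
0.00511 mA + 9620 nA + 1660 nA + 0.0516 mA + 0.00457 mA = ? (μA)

In μA:
  0.00511 mA = 0.00511e3 μA = 5.11
  9620 nA = 9620e-3 μA = 9.62
  1660 nA = 1660e-3 μA = 1.66
  0.0516 mA = 0.0516e3 μA = 51.6
  0.00457 mA = 0.00457e3 μA = 4.57
Sum: 5.11 + 9.62 + 1.66 + 51.6 + 4.57 = 72.56

72.56 μA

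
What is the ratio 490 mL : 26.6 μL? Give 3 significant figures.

(490e-3) / (26.6e-6) = 18.42e3

18400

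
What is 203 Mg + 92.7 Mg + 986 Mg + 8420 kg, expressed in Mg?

1290.12 Mg

In Mg:
  203 Mg → 203
  92.7 Mg → 92.7
  986 Mg → 986
  8420 kg = 8420 × 10^-3 Mg = 8.42
Sum: 203 + 92.7 + 986 + 8.42 = 1290.12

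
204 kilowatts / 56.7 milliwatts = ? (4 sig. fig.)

3598000

(204e3) / (56.7e-3) = 3.5979e6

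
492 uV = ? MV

micro = 10⁻⁶, mega = 10⁶; factor is 10⁻¹².
492 × 10⁻¹² = 0.000000000492

0.000000000492 MV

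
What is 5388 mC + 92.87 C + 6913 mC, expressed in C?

105.171 C

In C:
  5388 mC = 5388 × 10^-3 C = 5.388
  92.87 C → 92.87
  6913 mC = 6913 × 10^-3 C = 6.913
Sum: 5.388 + 92.87 + 6.913 = 105.171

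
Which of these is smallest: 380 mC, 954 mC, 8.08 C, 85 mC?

85 mC

380 mC = 0.38 C
954 mC = 0.954 C
8.08 C = 8.08 C
85 mC = 0.085 C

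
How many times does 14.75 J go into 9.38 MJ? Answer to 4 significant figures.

(9.38e6) / (14.75) = 0.63593e6

635900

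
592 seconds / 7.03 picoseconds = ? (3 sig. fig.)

84200000000000

(592) / (7.03 × 10^-12) = 84.21 × 10^12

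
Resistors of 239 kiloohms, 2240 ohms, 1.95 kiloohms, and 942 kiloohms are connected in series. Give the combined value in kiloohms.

In kiloohms:
  239 kiloohms → 239
  2240 ohms = 2240e-3 kiloohms = 2.24
  1.95 kiloohms → 1.95
  942 kiloohms → 942
Sum: 239 + 2.24 + 1.95 + 942 = 1185.19

1185.19 kiloohms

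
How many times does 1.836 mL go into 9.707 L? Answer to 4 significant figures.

5287

(9.707) / (1.836 × 10⁻³) = 5.287 × 10³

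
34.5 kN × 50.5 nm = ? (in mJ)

1.74225 mJ

34.5 × 10^3 × 50.5 × 10^-9 = 1742.25 × 10^-6 J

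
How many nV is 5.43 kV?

5430000000000 nV

kilo = 10³, nano = 10⁻⁹; factor is 10¹².
5.43 × 10¹² = 5430000000000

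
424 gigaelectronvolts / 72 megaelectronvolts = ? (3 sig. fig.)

(424 × 10^9) / (72 × 10^6) = 5.889 × 10^3

5890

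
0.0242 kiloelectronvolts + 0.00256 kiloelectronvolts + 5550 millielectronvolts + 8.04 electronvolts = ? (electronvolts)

40.35 electronvolts

In electronvolts:
  0.0242 kiloelectronvolts = 0.0242e3 electronvolts = 24.2
  0.00256 kiloelectronvolts = 0.00256e3 electronvolts = 2.56
  5550 millielectronvolts = 5550e-3 electronvolts = 5.55
  8.04 electronvolts → 8.04
Sum: 24.2 + 2.56 + 5.55 + 8.04 = 40.35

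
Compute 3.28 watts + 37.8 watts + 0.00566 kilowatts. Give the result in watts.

46.74 watts

In watts:
  3.28 watts → 3.28
  37.8 watts → 37.8
  0.00566 kilowatts = 0.00566 × 10^3 watts = 5.66
Sum: 3.28 + 37.8 + 5.66 = 46.74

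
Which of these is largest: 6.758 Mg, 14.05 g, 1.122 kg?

6.758 Mg

6.758 Mg = 6758000 g
14.05 g = 14.05 g
1.122 kg = 1122 g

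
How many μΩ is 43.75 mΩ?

43750 μΩ

milli = 10^-3, micro = 10^-6; factor is 10^3.
43.75 × 10^3 = 43750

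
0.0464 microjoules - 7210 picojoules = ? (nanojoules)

In nanojoules:
  0.0464 microjoules = 0.0464 × 10^3 nanojoules = 46.4
  7210 picojoules = 7210 × 10^-3 nanojoules = 7.21
Difference: 46.4 - 7.21 = 39.19

39.19 nanojoules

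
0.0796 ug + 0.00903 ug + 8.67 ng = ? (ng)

97.3 ng

In ng:
  0.0796 ug = 0.0796e3 ng = 79.6
  0.00903 ug = 0.00903e3 ng = 9.03
  8.67 ng → 8.67
Sum: 79.6 + 9.03 + 8.67 = 97.3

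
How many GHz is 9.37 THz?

tera = 1e12, giga = 1e9; factor is 1e3.
9.37 × 1e3 = 9370

9370 GHz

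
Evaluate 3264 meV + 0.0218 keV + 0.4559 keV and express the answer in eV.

480.964 eV

In eV:
  3264 meV = 3264e-3 eV = 3.264
  0.0218 keV = 0.0218e3 eV = 21.8
  0.4559 keV = 0.4559e3 eV = 455.9
Sum: 3.264 + 21.8 + 455.9 = 480.964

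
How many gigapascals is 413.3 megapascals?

mega = 10^6, giga = 10^9; factor is 10^-3.
413.3 × 10^-3 = 0.4133

0.4133 gigapascals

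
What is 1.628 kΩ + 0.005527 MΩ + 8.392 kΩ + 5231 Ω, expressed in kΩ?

20.778 kΩ

In kΩ:
  1.628 kΩ → 1.628
  0.005527 MΩ = 0.005527 × 10^3 kΩ = 5.527
  8.392 kΩ → 8.392
  5231 Ω = 5231 × 10^-3 kΩ = 5.231
Sum: 1.628 + 5.527 + 8.392 + 5.231 = 20.778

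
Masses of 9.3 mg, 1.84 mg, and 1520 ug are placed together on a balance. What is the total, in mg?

In mg:
  9.3 mg → 9.3
  1.84 mg → 1.84
  1520 ug = 1520 × 10⁻³ mg = 1.52
Sum: 9.3 + 1.84 + 1.52 = 12.66

12.66 mg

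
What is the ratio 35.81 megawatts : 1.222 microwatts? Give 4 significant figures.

29300000000000

(35.81 × 10^6) / (1.222 × 10^-6) = 29.304 × 10^12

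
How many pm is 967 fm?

0.967 pm

femto = 10⁻¹⁵, pico = 10⁻¹²; factor is 10⁻³.
967 × 10⁻³ = 0.967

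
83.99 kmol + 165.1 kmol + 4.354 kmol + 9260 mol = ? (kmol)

262.704 kmol

In kmol:
  83.99 kmol → 83.99
  165.1 kmol → 165.1
  4.354 kmol → 4.354
  9260 mol = 9260e-3 kmol = 9.26
Sum: 83.99 + 165.1 + 4.354 + 9.26 = 262.704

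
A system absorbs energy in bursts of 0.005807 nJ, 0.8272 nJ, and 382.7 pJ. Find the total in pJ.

In pJ:
  0.005807 nJ = 0.005807 × 10^3 pJ = 5.807
  0.8272 nJ = 0.8272 × 10^3 pJ = 827.2
  382.7 pJ → 382.7
Sum: 5.807 + 827.2 + 382.7 = 1215.707

1215.707 pJ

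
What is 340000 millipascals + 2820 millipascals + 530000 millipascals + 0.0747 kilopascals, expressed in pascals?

In pascals:
  340000 millipascals = 340000 × 10^-3 pascals = 340
  2820 millipascals = 2820 × 10^-3 pascals = 2.82
  530000 millipascals = 530000 × 10^-3 pascals = 530
  0.0747 kilopascals = 0.0747 × 10^3 pascals = 74.7
Sum: 340 + 2.82 + 530 + 74.7 = 947.52

947.52 pascals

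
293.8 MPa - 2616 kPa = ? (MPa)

291.184 MPa

In MPa:
  293.8 MPa → 293.8
  2616 kPa = 2616 × 10⁻³ MPa = 2.616
Difference: 293.8 - 2.616 = 291.184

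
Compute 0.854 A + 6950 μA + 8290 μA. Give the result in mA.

In mA:
  0.854 A = 0.854 × 10^3 mA = 854
  6950 μA = 6950 × 10^-3 mA = 6.95
  8290 μA = 8290 × 10^-3 mA = 8.29
Sum: 854 + 6.95 + 8.29 = 869.24

869.24 mA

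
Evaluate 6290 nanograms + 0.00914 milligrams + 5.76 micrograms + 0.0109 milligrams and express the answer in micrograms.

32.09 micrograms

In micrograms:
  6290 nanograms = 6290 × 10⁻³ micrograms = 6.29
  0.00914 milligrams = 0.00914 × 10³ micrograms = 9.14
  5.76 micrograms → 5.76
  0.0109 milligrams = 0.0109 × 10³ micrograms = 10.9
Sum: 6.29 + 9.14 + 5.76 + 10.9 = 32.09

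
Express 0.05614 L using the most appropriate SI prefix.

= 56.14e-3 L; 1e-3 is milli.

56.14 mL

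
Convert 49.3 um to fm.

49300000000 fm

micro = 10⁻⁶, femto = 10⁻¹⁵; factor is 10⁹.
49.3 × 10⁹ = 49300000000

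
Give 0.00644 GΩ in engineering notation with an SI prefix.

= 6.44 × 10^6 Ω; 10^6 is mega.

6.44 MΩ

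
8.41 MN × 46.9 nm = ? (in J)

8.41 × 10^6 × 46.9 × 10^-9 = 394.429 × 10^-3 J

0.394429 J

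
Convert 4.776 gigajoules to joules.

4776000000 joules

giga = 1e9, (no prefix) = 1e0; factor is 1e9.
4.776 × 1e9 = 4776000000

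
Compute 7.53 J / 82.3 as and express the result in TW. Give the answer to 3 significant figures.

91500 TW

(7.53) / (82.3e-18) = 0.091495e18 W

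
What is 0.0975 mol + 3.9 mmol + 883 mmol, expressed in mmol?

In mmol:
  0.0975 mol = 0.0975 × 10^3 mmol = 97.5
  3.9 mmol → 3.9
  883 mmol → 883
Sum: 97.5 + 3.9 + 883 = 984.4

984.4 mmol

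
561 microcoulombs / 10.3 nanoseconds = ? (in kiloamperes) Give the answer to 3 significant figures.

(561e-6) / (10.3e-9) = 54.466e3 A

54.5 kiloamperes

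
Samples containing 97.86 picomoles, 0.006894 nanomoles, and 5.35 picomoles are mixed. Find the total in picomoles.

In picomoles:
  97.86 picomoles → 97.86
  0.006894 nanomoles = 0.006894e3 picomoles = 6.894
  5.35 picomoles → 5.35
Sum: 97.86 + 6.894 + 5.35 = 110.104

110.104 picomoles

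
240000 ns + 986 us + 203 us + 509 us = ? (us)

1938 us

In us:
  240000 ns = 240000 × 10^-3 us = 240
  986 us → 986
  203 us → 203
  509 us → 509
Sum: 240 + 986 + 203 + 509 = 1938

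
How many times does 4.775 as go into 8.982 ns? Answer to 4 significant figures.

1881000000

(8.982 × 10⁻⁹) / (4.775 × 10⁻¹⁸) = 1.881 × 10⁹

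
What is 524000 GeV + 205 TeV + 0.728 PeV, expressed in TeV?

1457 TeV

In TeV:
  524000 GeV = 524000 × 10⁻³ TeV = 524
  205 TeV → 205
  0.728 PeV = 0.728 × 10³ TeV = 728
Sum: 524 + 205 + 728 = 1457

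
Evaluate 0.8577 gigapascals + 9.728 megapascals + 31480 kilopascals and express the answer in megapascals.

898.908 megapascals

In megapascals:
  0.8577 gigapascals = 0.8577e3 megapascals = 857.7
  9.728 megapascals → 9.728
  31480 kilopascals = 31480e-3 megapascals = 31.48
Sum: 857.7 + 9.728 + 31.48 = 898.908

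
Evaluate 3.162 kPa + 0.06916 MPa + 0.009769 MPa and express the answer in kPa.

In kPa:
  3.162 kPa → 3.162
  0.06916 MPa = 0.06916e3 kPa = 69.16
  0.009769 MPa = 0.009769e3 kPa = 9.769
Sum: 3.162 + 69.16 + 9.769 = 82.091

82.091 kPa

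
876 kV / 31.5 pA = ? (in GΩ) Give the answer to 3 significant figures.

(876e3) / (31.5e-12) = 27.81e15 Ω

27800000 GΩ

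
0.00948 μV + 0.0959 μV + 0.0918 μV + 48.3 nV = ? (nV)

In nV:
  0.00948 μV = 0.00948e3 nV = 9.48
  0.0959 μV = 0.0959e3 nV = 95.9
  0.0918 μV = 0.0918e3 nV = 91.8
  48.3 nV → 48.3
Sum: 9.48 + 95.9 + 91.8 + 48.3 = 245.48

245.48 nV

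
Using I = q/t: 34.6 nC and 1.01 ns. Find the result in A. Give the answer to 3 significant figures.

34.3 A

(34.6 × 10^-9) / (1.01 × 10^-9) = 34.257 A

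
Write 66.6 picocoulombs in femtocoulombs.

66600 femtocoulombs

pico = 1e-12, femto = 1e-15; factor is 1e3.
66.6 × 1e3 = 66600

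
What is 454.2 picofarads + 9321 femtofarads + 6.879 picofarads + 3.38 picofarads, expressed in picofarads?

473.78 picofarads

In picofarads:
  454.2 picofarads → 454.2
  9321 femtofarads = 9321e-3 picofarads = 9.321
  6.879 picofarads → 6.879
  3.38 picofarads → 3.38
Sum: 454.2 + 9.321 + 6.879 + 3.38 = 473.78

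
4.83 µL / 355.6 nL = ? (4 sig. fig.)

(4.83 × 10^-6) / (355.6 × 10^-9) = 0.013583 × 10^3

13.58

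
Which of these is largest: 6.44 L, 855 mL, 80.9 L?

80.9 L

6.44 L = 6.44 L
855 mL = 0.855 L
80.9 L = 80.9 L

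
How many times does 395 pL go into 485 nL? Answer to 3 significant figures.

1230

(485 × 10^-9) / (395 × 10^-12) = 1.228 × 10^3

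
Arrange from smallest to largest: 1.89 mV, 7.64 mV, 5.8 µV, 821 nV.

1.89 mV = 0.00189 V
7.64 mV = 0.00764 V
5.8 µV = 0.0000058 V
821 nV = 0.000000821 V

821 nV < 5.8 µV < 1.89 mV < 7.64 mV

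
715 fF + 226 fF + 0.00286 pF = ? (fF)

943.86 fF

In fF:
  715 fF → 715
  226 fF → 226
  0.00286 pF = 0.00286 × 10^3 fF = 2.86
Sum: 715 + 226 + 2.86 = 943.86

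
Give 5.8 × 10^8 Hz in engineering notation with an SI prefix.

= 580 × 10^6 Hz; 10^6 is mega.

580 MHz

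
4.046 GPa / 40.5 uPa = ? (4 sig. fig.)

99900000000000

(4.046 × 10^9) / (40.5 × 10^-6) = 0.099901 × 10^15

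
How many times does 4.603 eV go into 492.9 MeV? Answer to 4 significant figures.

(492.9 × 10⁶) / (4.603) = 107.08 × 10⁶

107100000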